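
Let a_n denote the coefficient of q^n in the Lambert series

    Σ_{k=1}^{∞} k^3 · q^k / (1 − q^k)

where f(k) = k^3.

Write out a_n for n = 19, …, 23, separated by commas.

[q^19] f(1)=1,f(19)=6859 ⇒ 6860
n=20: 1·20 2·10 4·5 5·4 10·2 20·1  f→[1+8+64+125+1000+8000]=9198
d|21:{1,3,7,21}  Σf=1+27+343+9261=9632
[q^22] f(22)=10648,f(11)=1331,f(2)=8,f(1)=1 ⇒ 11988
q^23  k|23↦f(k): 1:1 23:12167  a_23=12168

6860, 9198, 9632, 11988, 12168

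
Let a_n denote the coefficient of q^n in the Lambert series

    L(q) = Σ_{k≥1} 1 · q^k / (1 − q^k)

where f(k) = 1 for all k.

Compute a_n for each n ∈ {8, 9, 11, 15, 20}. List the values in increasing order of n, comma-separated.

q^8  k|8↦f(k): 1:1 2:1 4:1 8:1  a_8=4
d|9:{1,3,9}  Σf=1+1+1=3
d|11:{1,11}  Σf=1+1=2
n=15: 1·15 3·5 5·3 15·1  f→[1+1+1+1]=4
n=20: 20·1 10·2 5·4 4·5 2·10 1·20  f→[1+1+1+1+1+1]=6

4, 3, 2, 4, 6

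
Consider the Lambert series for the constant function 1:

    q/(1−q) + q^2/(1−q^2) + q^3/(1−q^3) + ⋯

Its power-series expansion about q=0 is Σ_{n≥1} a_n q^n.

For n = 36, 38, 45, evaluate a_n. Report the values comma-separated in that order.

9, 4, 6

d|36:{36,18,12,9,6,4,3,2,1}  Σf=1+1+1+1+1+1+1+1+1=9
d|38:{38,19,2,1}  Σf=1+1+1+1=4
q^45  k|45↦f(k): 1:1 3:1 5:1 9:1 15:1 45:1  a_45=6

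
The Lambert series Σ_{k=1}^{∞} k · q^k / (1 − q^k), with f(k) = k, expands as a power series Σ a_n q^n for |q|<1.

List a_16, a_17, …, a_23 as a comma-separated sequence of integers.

31, 18, 39, 20, 42, 32, 36, 24

[q^16] f(1)=1,f(2)=2,f(4)=4,f(8)=8,f(16)=16 ⇒ 31
d|17:{1,17}  Σf=1+17=18
n=18: 18·1 9·2 6·3 3·6 2·9 1·18  f→[18+9+6+3+2+1]=39
q^19  k|19↦f(k): 19:19 1:1  a_19=20
n=20: 20·1 10·2 5·4 4·5 2·10 1·20  f→[20+10+5+4+2+1]=42
n=21: 21·1 7·3 3·7 1·21  f→[21+7+3+1]=32
d|22:{1,2,11,22}  Σf=1+2+11+22=36
n=23: 1·23 23·1  f→[1+23]=24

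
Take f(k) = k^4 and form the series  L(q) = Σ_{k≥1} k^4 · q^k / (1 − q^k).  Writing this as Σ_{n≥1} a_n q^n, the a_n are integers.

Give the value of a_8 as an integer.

a_8 = 4369

q^8  k|8↦f(k): 8:4096 4:256 2:16 1:1  a_8=4369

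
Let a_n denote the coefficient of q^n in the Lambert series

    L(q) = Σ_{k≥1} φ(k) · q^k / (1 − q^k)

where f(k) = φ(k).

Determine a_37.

d|37:{37,1}  Σφ=36+1=37

a_37 = 37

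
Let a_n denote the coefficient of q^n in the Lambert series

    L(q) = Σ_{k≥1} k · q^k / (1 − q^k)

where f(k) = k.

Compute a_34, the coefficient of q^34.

[q^34] f(34)=34,f(17)=17,f(2)=2,f(1)=1 ⇒ 54

a_34 = 54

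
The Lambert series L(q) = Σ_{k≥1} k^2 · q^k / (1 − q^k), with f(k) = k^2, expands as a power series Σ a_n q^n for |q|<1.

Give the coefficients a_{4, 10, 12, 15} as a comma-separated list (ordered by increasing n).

n=4: 4·1 2·2 1·4  f→[16+4+1]=21
[q^10] f(1)=1,f(2)=4,f(5)=25,f(10)=100 ⇒ 130
n=12: 12·1 6·2 4·3 3·4 2·6 1·12  f→[144+36+16+9+4+1]=210
n=15: 1·15 3·5 5·3 15·1  f→[1+9+25+225]=260

21, 130, 210, 260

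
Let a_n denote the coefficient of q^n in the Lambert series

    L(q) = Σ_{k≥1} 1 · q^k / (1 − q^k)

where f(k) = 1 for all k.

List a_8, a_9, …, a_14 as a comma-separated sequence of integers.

[q^8] f(8)=1,f(4)=1,f(2)=1,f(1)=1 ⇒ 4
q^9  k|9↦f(k): 1:1 3:1 9:1  a_9=3
n=10: 1·10 2·5 5·2 10·1  f→[1+1+1+1]=4
[q^11] f(1)=1,f(11)=1 ⇒ 2
d|12:{1,2,3,4,6,12}  Σf=1+1+1+1+1+1=6
q^13  k|13↦f(k): 13:1 1:1  a_13=2
n=14: 1·14 2·7 7·2 14·1  f→[1+1+1+1]=4

4, 3, 4, 2, 6, 2, 4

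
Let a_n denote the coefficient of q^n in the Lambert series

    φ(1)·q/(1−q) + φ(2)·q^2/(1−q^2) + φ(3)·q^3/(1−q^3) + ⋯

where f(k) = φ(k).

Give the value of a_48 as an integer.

q^48  k|48↦φ(k): 48:16 24:8 16:8 12:4 8:4 6:2 4:2 3:2 2:1 1:1  a_48=48

a_48 = 48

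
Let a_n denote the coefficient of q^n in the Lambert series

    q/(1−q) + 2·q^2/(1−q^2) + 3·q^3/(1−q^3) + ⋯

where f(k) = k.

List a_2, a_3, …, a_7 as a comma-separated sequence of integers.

3, 4, 7, 6, 12, 8

[q^2] f(1)=1,f(2)=2 ⇒ 3
q^3  k|3↦f(k): 3:3 1:1  a_3=4
q^4  k|4↦f(k): 1:1 2:2 4:4  a_4=7
[q^5] f(5)=5,f(1)=1 ⇒ 6
d|6:{6,3,2,1}  Σf=6+3+2+1=12
n=7: 1·7 7·1  f→[1+7]=8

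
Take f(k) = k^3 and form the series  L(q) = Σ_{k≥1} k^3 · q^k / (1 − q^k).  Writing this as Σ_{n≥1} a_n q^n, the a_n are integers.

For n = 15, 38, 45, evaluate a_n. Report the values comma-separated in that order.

n=15: 15·1 5·3 3·5 1·15  f→[3375+125+27+1]=3528
[q^38] f(38)=54872,f(19)=6859,f(2)=8,f(1)=1 ⇒ 61740
n=45: 45·1 15·3 9·5 5·9 3·15 1·45  f→[91125+3375+729+125+27+1]=95382

3528, 61740, 95382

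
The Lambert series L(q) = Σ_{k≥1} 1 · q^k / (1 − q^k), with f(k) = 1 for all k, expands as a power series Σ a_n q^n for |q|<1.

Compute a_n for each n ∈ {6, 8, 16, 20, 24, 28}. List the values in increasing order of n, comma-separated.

4, 4, 5, 6, 8, 6

[q^6] f(6)=1,f(3)=1,f(2)=1,f(1)=1 ⇒ 4
[q^8] f(8)=1,f(4)=1,f(2)=1,f(1)=1 ⇒ 4
d|16:{1,2,4,8,16}  Σf=1+1+1+1+1=5
d|20:{1,2,4,5,10,20}  Σf=1+1+1+1+1+1=6
q^24  k|24↦f(k): 1:1 2:1 3:1 4:1 6:1 8:1 12:1 24:1  a_24=8
n=28: 1·28 2·14 4·7 7·4 14·2 28·1  f→[1+1+1+1+1+1]=6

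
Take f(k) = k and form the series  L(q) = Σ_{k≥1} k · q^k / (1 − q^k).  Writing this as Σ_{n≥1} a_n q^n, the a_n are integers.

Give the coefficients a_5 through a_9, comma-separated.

d|5:{5,1}  Σf=5+1=6
n=6: 6·1 3·2 2·3 1·6  f→[6+3+2+1]=12
n=7: 1·7 7·1  f→[1+7]=8
[q^8] f(8)=8,f(4)=4,f(2)=2,f(1)=1 ⇒ 15
q^9  k|9↦f(k): 9:9 3:3 1:1  a_9=13

6, 12, 8, 15, 13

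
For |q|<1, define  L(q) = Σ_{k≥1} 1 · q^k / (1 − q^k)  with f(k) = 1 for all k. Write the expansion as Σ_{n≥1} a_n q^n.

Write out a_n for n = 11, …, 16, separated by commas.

[q^11] f(1)=1,f(11)=1 ⇒ 2
[q^12] f(12)=1,f(6)=1,f(4)=1,f(3)=1,f(2)=1,f(1)=1 ⇒ 6
q^13  k|13↦f(k): 13:1 1:1  a_13=2
d|14:{14,7,2,1}  Σf=1+1+1+1=4
[q^15] f(15)=1,f(5)=1,f(3)=1,f(1)=1 ⇒ 4
q^16  k|16↦f(k): 1:1 2:1 4:1 8:1 16:1  a_16=5

2, 6, 2, 4, 4, 5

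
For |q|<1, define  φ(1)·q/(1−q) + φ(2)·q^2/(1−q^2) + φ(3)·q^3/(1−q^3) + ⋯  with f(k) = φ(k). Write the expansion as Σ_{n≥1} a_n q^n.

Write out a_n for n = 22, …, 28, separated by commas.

d|22:{1,2,11,22}  Σφ=1+1+10+10=22
[q^23] φ(23)=22,φ(1)=1 ⇒ 23
[q^24] φ(24)=8,φ(12)=4,φ(8)=4,φ(6)=2,φ(4)=2,φ(3)=2,φ(2)=1,φ(1)=1 ⇒ 24
d|25:{1,5,25}  Σφ=1+4+20=25
[q^26] φ(1)=1,φ(2)=1,φ(13)=12,φ(26)=12 ⇒ 26
d|27:{27,9,3,1}  Σφ=18+6+2+1=27
n=28: 28·1 14·2 7·4 4·7 2·14 1·28  φ→[12+6+6+2+1+1]=28

22, 23, 24, 25, 26, 27, 28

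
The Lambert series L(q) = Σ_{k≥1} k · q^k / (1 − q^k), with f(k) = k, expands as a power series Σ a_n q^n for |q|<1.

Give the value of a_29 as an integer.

[q^29] f(29)=29,f(1)=1 ⇒ 30

a_29 = 30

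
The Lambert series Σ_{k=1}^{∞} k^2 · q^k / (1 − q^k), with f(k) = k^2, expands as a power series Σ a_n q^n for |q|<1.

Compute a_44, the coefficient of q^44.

a_44 = 2562

n=44: 1·44 2·22 4·11 11·4 22·2 44·1  f→[1+4+16+121+484+1936]=2562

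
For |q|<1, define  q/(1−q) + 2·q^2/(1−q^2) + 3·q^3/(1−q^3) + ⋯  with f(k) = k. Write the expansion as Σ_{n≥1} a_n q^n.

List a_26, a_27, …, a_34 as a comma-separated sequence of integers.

n=26: 26·1 13·2 2·13 1·26  f→[26+13+2+1]=42
d|27:{27,9,3,1}  Σf=27+9+3+1=40
d|28:{28,14,7,4,2,1}  Σf=28+14+7+4+2+1=56
q^29  k|29↦f(k): 29:29 1:1  a_29=30
d|30:{30,15,10,6,5,3,2,1}  Σf=30+15+10+6+5+3+2+1=72
d|31:{1,31}  Σf=1+31=32
d|32:{32,16,8,4,2,1}  Σf=32+16+8+4+2+1=63
q^33  k|33↦f(k): 33:33 11:11 3:3 1:1  a_33=48
[q^34] f(1)=1,f(2)=2,f(17)=17,f(34)=34 ⇒ 54

42, 40, 56, 30, 72, 32, 63, 48, 54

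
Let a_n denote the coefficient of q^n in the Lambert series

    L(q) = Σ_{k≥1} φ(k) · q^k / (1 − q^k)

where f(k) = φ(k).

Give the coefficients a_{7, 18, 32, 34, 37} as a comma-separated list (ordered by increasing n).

n=7: 1·7 7·1  φ→[1+6]=7
n=18: 1·18 2·9 3·6 6·3 9·2 18·1  φ→[1+1+2+2+6+6]=18
d|32:{1,2,4,8,16,32}  Σφ=1+1+2+4+8+16=32
[q^34] φ(1)=1,φ(2)=1,φ(17)=16,φ(34)=16 ⇒ 34
q^37  k|37↦φ(k): 37:36 1:1  a_37=37

7, 18, 32, 34, 37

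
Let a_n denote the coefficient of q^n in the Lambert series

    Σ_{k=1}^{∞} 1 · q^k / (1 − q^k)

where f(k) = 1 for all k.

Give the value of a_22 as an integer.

a_22 = 4

[q^22] f(1)=1,f(2)=1,f(11)=1,f(22)=1 ⇒ 4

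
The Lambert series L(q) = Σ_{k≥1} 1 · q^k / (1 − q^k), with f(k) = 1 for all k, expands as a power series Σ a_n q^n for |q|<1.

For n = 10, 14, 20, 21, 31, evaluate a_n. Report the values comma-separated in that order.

4, 4, 6, 4, 2

q^10  k|10↦f(k): 10:1 5:1 2:1 1:1  a_10=4
[q^14] f(14)=1,f(7)=1,f(2)=1,f(1)=1 ⇒ 4
n=20: 1·20 2·10 4·5 5·4 10·2 20·1  f→[1+1+1+1+1+1]=6
d|21:{21,7,3,1}  Σf=1+1+1+1=4
d|31:{31,1}  Σf=1+1=2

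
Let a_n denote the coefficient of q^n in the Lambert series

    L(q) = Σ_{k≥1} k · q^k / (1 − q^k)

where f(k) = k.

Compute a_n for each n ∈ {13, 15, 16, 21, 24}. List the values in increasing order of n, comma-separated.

14, 24, 31, 32, 60

n=13: 1·13 13·1  f→[1+13]=14
n=15: 15·1 5·3 3·5 1·15  f→[15+5+3+1]=24
n=16: 1·16 2·8 4·4 8·2 16·1  f→[1+2+4+8+16]=31
[q^21] f(21)=21,f(7)=7,f(3)=3,f(1)=1 ⇒ 32
q^24  k|24↦f(k): 24:24 12:12 8:8 6:6 4:4 3:3 2:2 1:1  a_24=60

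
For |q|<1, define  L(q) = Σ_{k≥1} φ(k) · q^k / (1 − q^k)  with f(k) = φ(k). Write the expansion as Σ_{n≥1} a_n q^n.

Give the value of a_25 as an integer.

[q^25] φ(1)=1,φ(5)=4,φ(25)=20 ⇒ 25

a_25 = 25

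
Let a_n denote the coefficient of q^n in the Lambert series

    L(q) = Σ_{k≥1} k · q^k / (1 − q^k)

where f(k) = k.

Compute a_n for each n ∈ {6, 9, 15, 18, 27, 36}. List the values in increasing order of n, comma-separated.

12, 13, 24, 39, 40, 91

d|6:{6,3,2,1}  Σf=6+3+2+1=12
[q^9] f(1)=1,f(3)=3,f(9)=9 ⇒ 13
d|15:{1,3,5,15}  Σf=1+3+5+15=24
[q^18] f(1)=1,f(2)=2,f(3)=3,f(6)=6,f(9)=9,f(18)=18 ⇒ 39
q^27  k|27↦f(k): 1:1 3:3 9:9 27:27  a_27=40
d|36:{36,18,12,9,6,4,3,2,1}  Σf=36+18+12+9+6+4+3+2+1=91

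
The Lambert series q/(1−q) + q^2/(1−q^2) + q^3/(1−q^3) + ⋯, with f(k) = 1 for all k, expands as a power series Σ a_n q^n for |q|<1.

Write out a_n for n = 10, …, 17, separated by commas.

q^10  k|10↦f(k): 10:1 5:1 2:1 1:1  a_10=4
[q^11] f(11)=1,f(1)=1 ⇒ 2
n=12: 12·1 6·2 4·3 3·4 2·6 1·12  f→[1+1+1+1+1+1]=6
[q^13] f(13)=1,f(1)=1 ⇒ 2
q^14  k|14↦f(k): 1:1 2:1 7:1 14:1  a_14=4
[q^15] f(1)=1,f(3)=1,f(5)=1,f(15)=1 ⇒ 4
[q^16] f(16)=1,f(8)=1,f(4)=1,f(2)=1,f(1)=1 ⇒ 5
n=17: 1·17 17·1  f→[1+1]=2

4, 2, 6, 2, 4, 4, 5, 2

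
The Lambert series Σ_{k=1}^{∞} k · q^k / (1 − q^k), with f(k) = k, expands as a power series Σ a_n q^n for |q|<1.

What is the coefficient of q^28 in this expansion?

a_28 = 56

d|28:{28,14,7,4,2,1}  Σf=28+14+7+4+2+1=56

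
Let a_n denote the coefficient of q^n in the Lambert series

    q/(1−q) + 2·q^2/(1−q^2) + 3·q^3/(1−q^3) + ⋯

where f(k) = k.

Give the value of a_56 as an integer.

[q^56] f(1)=1,f(2)=2,f(4)=4,f(7)=7,f(8)=8,f(14)=14,f(28)=28,f(56)=56 ⇒ 120

a_56 = 120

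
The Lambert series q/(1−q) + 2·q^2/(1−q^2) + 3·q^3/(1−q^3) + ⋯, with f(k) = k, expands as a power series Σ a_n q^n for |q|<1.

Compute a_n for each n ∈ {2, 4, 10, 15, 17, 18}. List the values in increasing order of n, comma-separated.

3, 7, 18, 24, 18, 39

d|2:{1,2}  Σf=1+2=3
d|4:{4,2,1}  Σf=4+2+1=7
d|10:{10,5,2,1}  Σf=10+5+2+1=18
q^15  k|15↦f(k): 1:1 3:3 5:5 15:15  a_15=24
q^17  k|17↦f(k): 17:17 1:1  a_17=18
[q^18] f(1)=1,f(2)=2,f(3)=3,f(6)=6,f(9)=9,f(18)=18 ⇒ 39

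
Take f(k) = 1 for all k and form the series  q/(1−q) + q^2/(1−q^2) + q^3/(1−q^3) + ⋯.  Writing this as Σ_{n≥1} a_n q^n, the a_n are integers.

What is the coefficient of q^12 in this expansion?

q^12  k|12↦f(k): 12:1 6:1 4:1 3:1 2:1 1:1  a_12=6

a_12 = 6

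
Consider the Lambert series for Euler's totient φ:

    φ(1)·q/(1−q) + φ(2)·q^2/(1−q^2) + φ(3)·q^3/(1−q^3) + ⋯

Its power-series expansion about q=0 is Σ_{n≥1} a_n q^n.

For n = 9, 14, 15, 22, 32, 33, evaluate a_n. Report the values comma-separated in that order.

q^9  k|9↦φ(k): 9:6 3:2 1:1  a_9=9
n=14: 1·14 2·7 7·2 14·1  φ→[1+1+6+6]=14
n=15: 15·1 5·3 3·5 1·15  φ→[8+4+2+1]=15
n=22: 22·1 11·2 2·11 1·22  φ→[10+10+1+1]=22
[q^32] φ(1)=1,φ(2)=1,φ(4)=2,φ(8)=4,φ(16)=8,φ(32)=16 ⇒ 32
n=33: 1·33 3·11 11·3 33·1  φ→[1+2+10+20]=33

9, 14, 15, 22, 32, 33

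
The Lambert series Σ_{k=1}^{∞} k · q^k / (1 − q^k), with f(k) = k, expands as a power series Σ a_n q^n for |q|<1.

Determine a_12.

[q^12] f(1)=1,f(2)=2,f(3)=3,f(4)=4,f(6)=6,f(12)=12 ⇒ 28

a_12 = 28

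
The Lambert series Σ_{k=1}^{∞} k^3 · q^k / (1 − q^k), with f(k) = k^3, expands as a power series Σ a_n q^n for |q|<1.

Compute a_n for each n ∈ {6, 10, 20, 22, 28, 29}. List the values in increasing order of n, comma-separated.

[q^6] f(6)=216,f(3)=27,f(2)=8,f(1)=1 ⇒ 252
q^10  k|10↦f(k): 10:1000 5:125 2:8 1:1  a_10=1134
d|20:{20,10,5,4,2,1}  Σf=8000+1000+125+64+8+1=9198
d|22:{22,11,2,1}  Σf=10648+1331+8+1=11988
n=28: 1·28 2·14 4·7 7·4 14·2 28·1  f→[1+8+64+343+2744+21952]=25112
q^29  k|29↦f(k): 29:24389 1:1  a_29=24390

252, 1134, 9198, 11988, 25112, 24390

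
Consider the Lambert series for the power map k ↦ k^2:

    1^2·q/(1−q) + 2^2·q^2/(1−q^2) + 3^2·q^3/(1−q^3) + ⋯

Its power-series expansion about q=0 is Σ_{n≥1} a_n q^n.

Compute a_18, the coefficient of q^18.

a_18 = 455

[q^18] f(18)=324,f(9)=81,f(6)=36,f(3)=9,f(2)=4,f(1)=1 ⇒ 455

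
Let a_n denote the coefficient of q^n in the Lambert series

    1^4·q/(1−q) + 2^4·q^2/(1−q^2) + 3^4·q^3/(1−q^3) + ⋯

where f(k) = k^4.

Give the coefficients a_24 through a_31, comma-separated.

358258, 391251, 485554, 538084, 655746, 707282, 872644, 923522

q^24  k|24↦f(k): 1:1 2:16 3:81 4:256 6:1296 8:4096 12:20736 24:331776  a_24=358258
n=25: 1·25 5·5 25·1  f→[1+625+390625]=391251
q^26  k|26↦f(k): 1:1 2:16 13:28561 26:456976  a_26=485554
d|27:{27,9,3,1}  Σf=531441+6561+81+1=538084
d|28:{1,2,4,7,14,28}  Σf=1+16+256+2401+38416+614656=655746
d|29:{1,29}  Σf=1+707281=707282
[q^30] f(1)=1,f(2)=16,f(3)=81,f(5)=625,f(6)=1296,f(10)=10000,f(15)=50625,f(30)=810000 ⇒ 872644
d|31:{31,1}  Σf=923521+1=923522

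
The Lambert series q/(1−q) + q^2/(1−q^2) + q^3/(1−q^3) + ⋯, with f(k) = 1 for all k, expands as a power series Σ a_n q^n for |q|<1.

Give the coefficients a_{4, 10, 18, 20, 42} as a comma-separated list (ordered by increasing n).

3, 4, 6, 6, 8

[q^4] f(4)=1,f(2)=1,f(1)=1 ⇒ 3
q^10  k|10↦f(k): 1:1 2:1 5:1 10:1  a_10=4
n=18: 1·18 2·9 3·6 6·3 9·2 18·1  f→[1+1+1+1+1+1]=6
q^20  k|20↦f(k): 20:1 10:1 5:1 4:1 2:1 1:1  a_20=6
q^42  k|42↦f(k): 42:1 21:1 14:1 7:1 6:1 3:1 2:1 1:1  a_42=8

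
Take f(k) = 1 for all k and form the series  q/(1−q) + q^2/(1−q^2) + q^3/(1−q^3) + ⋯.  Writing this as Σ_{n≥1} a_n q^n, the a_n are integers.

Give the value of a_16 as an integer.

a_16 = 5

q^16  k|16↦f(k): 1:1 2:1 4:1 8:1 16:1  a_16=5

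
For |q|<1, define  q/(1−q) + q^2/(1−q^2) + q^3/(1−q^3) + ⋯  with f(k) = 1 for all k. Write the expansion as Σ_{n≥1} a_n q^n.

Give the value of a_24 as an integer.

d|24:{24,12,8,6,4,3,2,1}  Σf=1+1+1+1+1+1+1+1=8

a_24 = 8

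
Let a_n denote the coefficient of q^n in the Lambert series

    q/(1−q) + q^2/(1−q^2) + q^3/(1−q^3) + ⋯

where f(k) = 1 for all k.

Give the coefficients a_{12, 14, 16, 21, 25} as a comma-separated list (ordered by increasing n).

6, 4, 5, 4, 3

[q^12] f(12)=1,f(6)=1,f(4)=1,f(3)=1,f(2)=1,f(1)=1 ⇒ 6
n=14: 1·14 2·7 7·2 14·1  f→[1+1+1+1]=4
q^16  k|16↦f(k): 1:1 2:1 4:1 8:1 16:1  a_16=5
[q^21] f(1)=1,f(3)=1,f(7)=1,f(21)=1 ⇒ 4
q^25  k|25↦f(k): 25:1 5:1 1:1  a_25=3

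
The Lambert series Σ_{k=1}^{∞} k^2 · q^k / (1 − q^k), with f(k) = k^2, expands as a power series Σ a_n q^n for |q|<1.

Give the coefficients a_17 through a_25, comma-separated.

n=17: 17·1 1·17  f→[289+1]=290
d|18:{18,9,6,3,2,1}  Σf=324+81+36+9+4+1=455
q^19  k|19↦f(k): 1:1 19:361  a_19=362
q^20  k|20↦f(k): 1:1 2:4 4:16 5:25 10:100 20:400  a_20=546
q^21  k|21↦f(k): 21:441 7:49 3:9 1:1  a_21=500
n=22: 1·22 2·11 11·2 22·1  f→[1+4+121+484]=610
d|23:{23,1}  Σf=529+1=530
[q^24] f(24)=576,f(12)=144,f(8)=64,f(6)=36,f(4)=16,f(3)=9,f(2)=4,f(1)=1 ⇒ 850
d|25:{1,5,25}  Σf=1+25+625=651

290, 455, 362, 546, 500, 610, 530, 850, 651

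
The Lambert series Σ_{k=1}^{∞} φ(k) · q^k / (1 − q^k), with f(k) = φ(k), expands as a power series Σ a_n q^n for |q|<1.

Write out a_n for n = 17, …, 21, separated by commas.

q^17  k|17↦φ(k): 1:1 17:16  a_17=17
q^18  k|18↦φ(k): 18:6 9:6 6:2 3:2 2:1 1:1  a_18=18
[q^19] φ(1)=1,φ(19)=18 ⇒ 19
n=20: 1·20 2·10 4·5 5·4 10·2 20·1  φ→[1+1+2+4+4+8]=20
q^21  k|21↦φ(k): 21:12 7:6 3:2 1:1  a_21=21

17, 18, 19, 20, 21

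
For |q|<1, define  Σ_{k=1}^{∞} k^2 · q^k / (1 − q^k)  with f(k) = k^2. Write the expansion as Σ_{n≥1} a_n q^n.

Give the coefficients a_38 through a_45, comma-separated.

1810, 1700, 2210, 1682, 2500, 1850, 2562, 2366

n=38: 38·1 19·2 2·19 1·38  f→[1444+361+4+1]=1810
d|39:{39,13,3,1}  Σf=1521+169+9+1=1700
d|40:{1,2,4,5,8,10,20,40}  Σf=1+4+16+25+64+100+400+1600=2210
q^41  k|41↦f(k): 41:1681 1:1  a_41=1682
n=42: 42·1 21·2 14·3 7·6 6·7 3·14 2·21 1·42  f→[1764+441+196+49+36+9+4+1]=2500
q^43  k|43↦f(k): 1:1 43:1849  a_43=1850
d|44:{44,22,11,4,2,1}  Σf=1936+484+121+16+4+1=2562
n=45: 1·45 3·15 5·9 9·5 15·3 45·1  f→[1+9+25+81+225+2025]=2366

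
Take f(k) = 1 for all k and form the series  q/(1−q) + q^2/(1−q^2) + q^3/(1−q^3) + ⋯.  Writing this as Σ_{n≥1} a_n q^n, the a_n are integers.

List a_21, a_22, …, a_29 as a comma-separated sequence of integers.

4, 4, 2, 8, 3, 4, 4, 6, 2

n=21: 1·21 3·7 7·3 21·1  f→[1+1+1+1]=4
[q^22] f(22)=1,f(11)=1,f(2)=1,f(1)=1 ⇒ 4
d|23:{23,1}  Σf=1+1=2
n=24: 1·24 2·12 3·8 4·6 6·4 8·3 12·2 24·1  f→[1+1+1+1+1+1+1+1]=8
n=25: 1·25 5·5 25·1  f→[1+1+1]=3
q^26  k|26↦f(k): 1:1 2:1 13:1 26:1  a_26=4
q^27  k|27↦f(k): 1:1 3:1 9:1 27:1  a_27=4
d|28:{28,14,7,4,2,1}  Σf=1+1+1+1+1+1=6
q^29  k|29↦f(k): 29:1 1:1  a_29=2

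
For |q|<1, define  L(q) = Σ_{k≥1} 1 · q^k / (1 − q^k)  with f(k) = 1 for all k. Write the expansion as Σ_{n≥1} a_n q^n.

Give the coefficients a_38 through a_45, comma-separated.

4, 4, 8, 2, 8, 2, 6, 6

n=38: 1·38 2·19 19·2 38·1  f→[1+1+1+1]=4
d|39:{1,3,13,39}  Σf=1+1+1+1=4
q^40  k|40↦f(k): 1:1 2:1 4:1 5:1 8:1 10:1 20:1 40:1  a_40=8
q^41  k|41↦f(k): 41:1 1:1  a_41=2
n=42: 1·42 2·21 3·14 6·7 7·6 14·3 21·2 42·1  f→[1+1+1+1+1+1+1+1]=8
q^43  k|43↦f(k): 43:1 1:1  a_43=2
n=44: 44·1 22·2 11·4 4·11 2·22 1·44  f→[1+1+1+1+1+1]=6
q^45  k|45↦f(k): 45:1 15:1 9:1 5:1 3:1 1:1  a_45=6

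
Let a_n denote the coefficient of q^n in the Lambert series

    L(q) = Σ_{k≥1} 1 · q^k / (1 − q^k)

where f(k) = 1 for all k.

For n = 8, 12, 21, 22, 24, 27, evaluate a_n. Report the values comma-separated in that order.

[q^8] f(8)=1,f(4)=1,f(2)=1,f(1)=1 ⇒ 4
n=12: 12·1 6·2 4·3 3·4 2·6 1·12  f→[1+1+1+1+1+1]=6
n=21: 21·1 7·3 3·7 1·21  f→[1+1+1+1]=4
[q^22] f(1)=1,f(2)=1,f(11)=1,f(22)=1 ⇒ 4
n=24: 24·1 12·2 8·3 6·4 4·6 3·8 2·12 1·24  f→[1+1+1+1+1+1+1+1]=8
q^27  k|27↦f(k): 27:1 9:1 3:1 1:1  a_27=4

4, 6, 4, 4, 8, 4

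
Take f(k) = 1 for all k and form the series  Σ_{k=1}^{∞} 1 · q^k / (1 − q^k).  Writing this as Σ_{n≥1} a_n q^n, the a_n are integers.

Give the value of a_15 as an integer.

d|15:{15,5,3,1}  Σf=1+1+1+1=4

a_15 = 4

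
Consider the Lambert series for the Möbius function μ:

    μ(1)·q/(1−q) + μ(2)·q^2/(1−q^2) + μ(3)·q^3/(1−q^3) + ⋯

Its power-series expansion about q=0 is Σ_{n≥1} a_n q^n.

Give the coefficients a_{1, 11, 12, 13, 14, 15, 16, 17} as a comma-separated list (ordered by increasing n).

n=1: 1·1  μ→[1]=1
n=11: 1·11 11·1  μ→[1+(-1)]=0
q^12  k|12↦μ(k): 12:0 6:1 4:0 3:-1 2:-1 1:1  a_12=0
n=13: 13·1 1·13  μ→[(-1)+1]=0
q^14  k|14↦μ(k): 14:1 7:-1 2:-1 1:1  a_14=0
q^15  k|15↦μ(k): 1:1 3:-1 5:-1 15:1  a_15=0
[q^16] μ(1)=1,μ(2)=-1,μ(4)=0,μ(8)=0,μ(16)=0 ⇒ 0
[q^17] μ(1)=1,μ(17)=-1 ⇒ 0

1, 0, 0, 0, 0, 0, 0, 0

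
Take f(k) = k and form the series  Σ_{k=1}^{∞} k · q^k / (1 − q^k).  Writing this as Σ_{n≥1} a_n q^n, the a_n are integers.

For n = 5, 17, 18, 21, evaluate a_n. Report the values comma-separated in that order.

q^5  k|5↦f(k): 1:1 5:5  a_5=6
q^17  k|17↦f(k): 1:1 17:17  a_17=18
q^18  k|18↦f(k): 18:18 9:9 6:6 3:3 2:2 1:1  a_18=39
d|21:{1,3,7,21}  Σf=1+3+7+21=32

6, 18, 39, 32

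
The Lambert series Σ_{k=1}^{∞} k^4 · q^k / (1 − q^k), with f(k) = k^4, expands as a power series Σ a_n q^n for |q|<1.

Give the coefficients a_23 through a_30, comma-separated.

279842, 358258, 391251, 485554, 538084, 655746, 707282, 872644

d|23:{1,23}  Σf=1+279841=279842
n=24: 24·1 12·2 8·3 6·4 4·6 3·8 2·12 1·24  f→[331776+20736+4096+1296+256+81+16+1]=358258
n=25: 25·1 5·5 1·25  f→[390625+625+1]=391251
d|26:{26,13,2,1}  Σf=456976+28561+16+1=485554
q^27  k|27↦f(k): 27:531441 9:6561 3:81 1:1  a_27=538084
q^28  k|28↦f(k): 1:1 2:16 4:256 7:2401 14:38416 28:614656  a_28=655746
n=29: 1·29 29·1  f→[1+707281]=707282
n=30: 30·1 15·2 10·3 6·5 5·6 3·10 2·15 1·30  f→[810000+50625+10000+1296+625+81+16+1]=872644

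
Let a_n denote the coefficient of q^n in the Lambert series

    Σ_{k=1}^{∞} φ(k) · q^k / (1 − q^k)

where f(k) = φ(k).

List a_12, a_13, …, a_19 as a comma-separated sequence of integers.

n=12: 1·12 2·6 3·4 4·3 6·2 12·1  φ→[1+1+2+2+2+4]=12
q^13  k|13↦φ(k): 1:1 13:12  a_13=13
[q^14] φ(14)=6,φ(7)=6,φ(2)=1,φ(1)=1 ⇒ 14
d|15:{1,3,5,15}  Σφ=1+2+4+8=15
q^16  k|16↦φ(k): 1:1 2:1 4:2 8:4 16:8  a_16=16
[q^17] φ(1)=1,φ(17)=16 ⇒ 17
[q^18] φ(1)=1,φ(2)=1,φ(3)=2,φ(6)=2,φ(9)=6,φ(18)=6 ⇒ 18
q^19  k|19↦φ(k): 1:1 19:18  a_19=19

12, 13, 14, 15, 16, 17, 18, 19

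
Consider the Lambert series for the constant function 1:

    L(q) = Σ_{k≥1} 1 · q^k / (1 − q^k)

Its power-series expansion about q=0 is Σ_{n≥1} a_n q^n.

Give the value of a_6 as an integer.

a_6 = 4

d|6:{6,3,2,1}  Σf=1+1+1+1=4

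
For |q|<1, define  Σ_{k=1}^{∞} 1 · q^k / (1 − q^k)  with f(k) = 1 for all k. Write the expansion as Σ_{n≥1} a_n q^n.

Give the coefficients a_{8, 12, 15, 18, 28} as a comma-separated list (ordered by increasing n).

4, 6, 4, 6, 6

d|8:{8,4,2,1}  Σf=1+1+1+1=4
[q^12] f(1)=1,f(2)=1,f(3)=1,f(4)=1,f(6)=1,f(12)=1 ⇒ 6
[q^15] f(1)=1,f(3)=1,f(5)=1,f(15)=1 ⇒ 4
d|18:{18,9,6,3,2,1}  Σf=1+1+1+1+1+1=6
[q^28] f(28)=1,f(14)=1,f(7)=1,f(4)=1,f(2)=1,f(1)=1 ⇒ 6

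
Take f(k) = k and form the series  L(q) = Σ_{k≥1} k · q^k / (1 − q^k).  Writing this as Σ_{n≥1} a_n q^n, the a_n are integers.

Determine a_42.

d|42:{42,21,14,7,6,3,2,1}  Σf=42+21+14+7+6+3+2+1=96

a_42 = 96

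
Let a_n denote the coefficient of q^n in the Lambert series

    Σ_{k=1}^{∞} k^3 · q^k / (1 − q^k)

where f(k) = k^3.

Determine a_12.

a_12 = 2044

q^12  k|12↦f(k): 12:1728 6:216 4:64 3:27 2:8 1:1  a_12=2044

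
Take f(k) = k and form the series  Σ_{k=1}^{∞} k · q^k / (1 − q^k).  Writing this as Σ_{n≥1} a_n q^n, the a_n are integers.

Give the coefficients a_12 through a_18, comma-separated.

q^12  k|12↦f(k): 1:1 2:2 3:3 4:4 6:6 12:12  a_12=28
n=13: 13·1 1·13  f→[13+1]=14
[q^14] f(14)=14,f(7)=7,f(2)=2,f(1)=1 ⇒ 24
d|15:{1,3,5,15}  Σf=1+3+5+15=24
n=16: 16·1 8·2 4·4 2·8 1·16  f→[16+8+4+2+1]=31
q^17  k|17↦f(k): 17:17 1:1  a_17=18
q^18  k|18↦f(k): 18:18 9:9 6:6 3:3 2:2 1:1  a_18=39

28, 14, 24, 24, 31, 18, 39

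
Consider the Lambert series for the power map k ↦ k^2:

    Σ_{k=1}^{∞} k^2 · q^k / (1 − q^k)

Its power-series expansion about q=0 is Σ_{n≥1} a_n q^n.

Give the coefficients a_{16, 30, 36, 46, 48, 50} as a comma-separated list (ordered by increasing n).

d|16:{1,2,4,8,16}  Σf=1+4+16+64+256=341
n=30: 30·1 15·2 10·3 6·5 5·6 3·10 2·15 1·30  f→[900+225+100+36+25+9+4+1]=1300
d|36:{36,18,12,9,6,4,3,2,1}  Σf=1296+324+144+81+36+16+9+4+1=1911
q^46  k|46↦f(k): 46:2116 23:529 2:4 1:1  a_46=2650
d|48:{1,2,3,4,6,8,12,16,24,48}  Σf=1+4+9+16+36+64+144+256+576+2304=3410
d|50:{1,2,5,10,25,50}  Σf=1+4+25+100+625+2500=3255

341, 1300, 1911, 2650, 3410, 3255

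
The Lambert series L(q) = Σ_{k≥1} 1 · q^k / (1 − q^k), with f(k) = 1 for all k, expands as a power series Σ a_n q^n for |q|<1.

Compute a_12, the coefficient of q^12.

a_12 = 6

[q^12] f(1)=1,f(2)=1,f(3)=1,f(4)=1,f(6)=1,f(12)=1 ⇒ 6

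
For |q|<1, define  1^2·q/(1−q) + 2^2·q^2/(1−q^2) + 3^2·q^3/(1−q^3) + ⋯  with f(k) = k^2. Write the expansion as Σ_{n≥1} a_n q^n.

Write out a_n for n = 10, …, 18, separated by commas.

n=10: 10·1 5·2 2·5 1·10  f→[100+25+4+1]=130
[q^11] f(1)=1,f(11)=121 ⇒ 122
q^12  k|12↦f(k): 12:144 6:36 4:16 3:9 2:4 1:1  a_12=210
n=13: 1·13 13·1  f→[1+169]=170
[q^14] f(1)=1,f(2)=4,f(7)=49,f(14)=196 ⇒ 250
[q^15] f(1)=1,f(3)=9,f(5)=25,f(15)=225 ⇒ 260
d|16:{16,8,4,2,1}  Σf=256+64+16+4+1=341
d|17:{17,1}  Σf=289+1=290
d|18:{18,9,6,3,2,1}  Σf=324+81+36+9+4+1=455

130, 122, 210, 170, 250, 260, 341, 290, 455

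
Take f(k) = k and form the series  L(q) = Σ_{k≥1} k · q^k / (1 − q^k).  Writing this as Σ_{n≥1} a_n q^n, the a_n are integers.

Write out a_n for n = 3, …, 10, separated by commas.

4, 7, 6, 12, 8, 15, 13, 18

d|3:{3,1}  Σf=3+1=4
q^4  k|4↦f(k): 4:4 2:2 1:1  a_4=7
n=5: 5·1 1·5  f→[5+1]=6
d|6:{6,3,2,1}  Σf=6+3+2+1=12
q^7  k|7↦f(k): 7:7 1:1  a_7=8
[q^8] f(1)=1,f(2)=2,f(4)=4,f(8)=8 ⇒ 15
q^9  k|9↦f(k): 1:1 3:3 9:9  a_9=13
n=10: 10·1 5·2 2·5 1·10  f→[10+5+2+1]=18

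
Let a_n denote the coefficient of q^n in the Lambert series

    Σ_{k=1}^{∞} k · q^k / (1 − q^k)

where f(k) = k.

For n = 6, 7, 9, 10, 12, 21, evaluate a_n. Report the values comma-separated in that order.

n=6: 1·6 2·3 3·2 6·1  f→[1+2+3+6]=12
[q^7] f(7)=7,f(1)=1 ⇒ 8
[q^9] f(1)=1,f(3)=3,f(9)=9 ⇒ 13
d|10:{10,5,2,1}  Σf=10+5+2+1=18
d|12:{1,2,3,4,6,12}  Σf=1+2+3+4+6+12=28
[q^21] f(21)=21,f(7)=7,f(3)=3,f(1)=1 ⇒ 32

12, 8, 13, 18, 28, 32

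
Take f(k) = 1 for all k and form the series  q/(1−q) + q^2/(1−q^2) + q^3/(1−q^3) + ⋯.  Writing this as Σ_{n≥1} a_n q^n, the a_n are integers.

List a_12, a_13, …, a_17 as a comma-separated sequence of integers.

q^12  k|12↦f(k): 12:1 6:1 4:1 3:1 2:1 1:1  a_12=6
q^13  k|13↦f(k): 13:1 1:1  a_13=2
n=14: 1·14 2·7 7·2 14·1  f→[1+1+1+1]=4
q^15  k|15↦f(k): 15:1 5:1 3:1 1:1  a_15=4
d|16:{1,2,4,8,16}  Σf=1+1+1+1+1=5
n=17: 1·17 17·1  f→[1+1]=2

6, 2, 4, 4, 5, 2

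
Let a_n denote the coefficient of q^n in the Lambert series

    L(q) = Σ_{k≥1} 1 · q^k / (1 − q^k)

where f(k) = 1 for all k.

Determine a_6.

[q^6] f(6)=1,f(3)=1,f(2)=1,f(1)=1 ⇒ 4

a_6 = 4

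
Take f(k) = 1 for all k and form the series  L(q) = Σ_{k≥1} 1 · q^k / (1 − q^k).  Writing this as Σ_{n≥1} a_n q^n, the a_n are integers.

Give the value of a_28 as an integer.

q^28  k|28↦f(k): 1:1 2:1 4:1 7:1 14:1 28:1  a_28=6

a_28 = 6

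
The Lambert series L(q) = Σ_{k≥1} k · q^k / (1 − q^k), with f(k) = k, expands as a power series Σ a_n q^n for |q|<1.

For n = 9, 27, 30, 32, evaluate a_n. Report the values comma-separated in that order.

q^9  k|9↦f(k): 1:1 3:3 9:9  a_9=13
d|27:{1,3,9,27}  Σf=1+3+9+27=40
n=30: 1·30 2·15 3·10 5·6 6·5 10·3 15·2 30·1  f→[1+2+3+5+6+10+15+30]=72
[q^32] f(1)=1,f(2)=2,f(4)=4,f(8)=8,f(16)=16,f(32)=32 ⇒ 63

13, 40, 72, 63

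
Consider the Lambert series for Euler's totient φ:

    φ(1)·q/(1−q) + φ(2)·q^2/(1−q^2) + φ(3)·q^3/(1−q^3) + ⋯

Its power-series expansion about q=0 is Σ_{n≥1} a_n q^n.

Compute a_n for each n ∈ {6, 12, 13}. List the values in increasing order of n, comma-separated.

q^6  k|6↦φ(k): 1:1 2:1 3:2 6:2  a_6=6
n=12: 12·1 6·2 4·3 3·4 2·6 1·12  φ→[4+2+2+2+1+1]=12
q^13  k|13↦φ(k): 13:12 1:1  a_13=13

6, 12, 13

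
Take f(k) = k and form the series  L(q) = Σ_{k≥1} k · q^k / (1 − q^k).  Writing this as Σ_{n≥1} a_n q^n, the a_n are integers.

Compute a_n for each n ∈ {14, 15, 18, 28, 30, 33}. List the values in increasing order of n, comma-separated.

24, 24, 39, 56, 72, 48

q^14  k|14↦f(k): 1:1 2:2 7:7 14:14  a_14=24
d|15:{15,5,3,1}  Σf=15+5+3+1=24
q^18  k|18↦f(k): 18:18 9:9 6:6 3:3 2:2 1:1  a_18=39
n=28: 28·1 14·2 7·4 4·7 2·14 1·28  f→[28+14+7+4+2+1]=56
n=30: 1·30 2·15 3·10 5·6 6·5 10·3 15·2 30·1  f→[1+2+3+5+6+10+15+30]=72
[q^33] f(1)=1,f(3)=3,f(11)=11,f(33)=33 ⇒ 48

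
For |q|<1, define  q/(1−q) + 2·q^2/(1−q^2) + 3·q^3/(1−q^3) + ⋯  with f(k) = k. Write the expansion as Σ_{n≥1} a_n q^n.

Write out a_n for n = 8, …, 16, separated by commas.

15, 13, 18, 12, 28, 14, 24, 24, 31

[q^8] f(8)=8,f(4)=4,f(2)=2,f(1)=1 ⇒ 15
d|9:{1,3,9}  Σf=1+3+9=13
q^10  k|10↦f(k): 10:10 5:5 2:2 1:1  a_10=18
d|11:{11,1}  Σf=11+1=12
d|12:{1,2,3,4,6,12}  Σf=1+2+3+4+6+12=28
q^13  k|13↦f(k): 1:1 13:13  a_13=14
[q^14] f(14)=14,f(7)=7,f(2)=2,f(1)=1 ⇒ 24
d|15:{15,5,3,1}  Σf=15+5+3+1=24
d|16:{1,2,4,8,16}  Σf=1+2+4+8+16=31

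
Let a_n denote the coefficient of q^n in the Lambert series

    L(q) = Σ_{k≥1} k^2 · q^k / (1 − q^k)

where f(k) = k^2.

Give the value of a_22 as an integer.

q^22  k|22↦f(k): 22:484 11:121 2:4 1:1  a_22=610

a_22 = 610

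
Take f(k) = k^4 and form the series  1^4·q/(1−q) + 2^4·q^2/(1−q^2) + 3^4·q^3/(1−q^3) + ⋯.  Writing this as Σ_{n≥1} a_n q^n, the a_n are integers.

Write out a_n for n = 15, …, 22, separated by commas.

51332, 69905, 83522, 112931, 130322, 170898, 196964, 248914

q^15  k|15↦f(k): 15:50625 5:625 3:81 1:1  a_15=51332
d|16:{1,2,4,8,16}  Σf=1+16+256+4096+65536=69905
q^17  k|17↦f(k): 1:1 17:83521  a_17=83522
d|18:{18,9,6,3,2,1}  Σf=104976+6561+1296+81+16+1=112931
q^19  k|19↦f(k): 1:1 19:130321  a_19=130322
d|20:{20,10,5,4,2,1}  Σf=160000+10000+625+256+16+1=170898
n=21: 21·1 7·3 3·7 1·21  f→[194481+2401+81+1]=196964
n=22: 22·1 11·2 2·11 1·22  f→[234256+14641+16+1]=248914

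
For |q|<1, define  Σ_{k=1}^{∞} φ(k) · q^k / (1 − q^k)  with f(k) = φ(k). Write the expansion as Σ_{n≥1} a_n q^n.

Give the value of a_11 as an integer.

n=11: 11·1 1·11  φ→[10+1]=11

a_11 = 11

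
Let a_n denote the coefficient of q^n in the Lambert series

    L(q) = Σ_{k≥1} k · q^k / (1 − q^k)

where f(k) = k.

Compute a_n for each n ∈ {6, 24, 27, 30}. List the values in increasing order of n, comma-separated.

12, 60, 40, 72

d|6:{6,3,2,1}  Σf=6+3+2+1=12
n=24: 1·24 2·12 3·8 4·6 6·4 8·3 12·2 24·1  f→[1+2+3+4+6+8+12+24]=60
q^27  k|27↦f(k): 27:27 9:9 3:3 1:1  a_27=40
[q^30] f(30)=30,f(15)=15,f(10)=10,f(6)=6,f(5)=5,f(3)=3,f(2)=2,f(1)=1 ⇒ 72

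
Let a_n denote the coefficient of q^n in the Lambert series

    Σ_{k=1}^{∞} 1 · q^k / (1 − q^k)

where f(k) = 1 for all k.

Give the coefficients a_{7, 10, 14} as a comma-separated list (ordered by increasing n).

2, 4, 4

n=7: 7·1 1·7  f→[1+1]=2
n=10: 1·10 2·5 5·2 10·1  f→[1+1+1+1]=4
d|14:{14,7,2,1}  Σf=1+1+1+1=4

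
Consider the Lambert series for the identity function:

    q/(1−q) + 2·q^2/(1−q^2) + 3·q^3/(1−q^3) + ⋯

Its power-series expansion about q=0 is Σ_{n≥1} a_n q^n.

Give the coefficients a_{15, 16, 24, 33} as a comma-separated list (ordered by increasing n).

d|15:{15,5,3,1}  Σf=15+5+3+1=24
n=16: 1·16 2·8 4·4 8·2 16·1  f→[1+2+4+8+16]=31
n=24: 24·1 12·2 8·3 6·4 4·6 3·8 2·12 1·24  f→[24+12+8+6+4+3+2+1]=60
d|33:{1,3,11,33}  Σf=1+3+11+33=48

24, 31, 60, 48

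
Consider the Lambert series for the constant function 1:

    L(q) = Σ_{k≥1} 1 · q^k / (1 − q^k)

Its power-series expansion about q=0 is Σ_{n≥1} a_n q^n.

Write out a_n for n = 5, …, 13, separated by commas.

d|5:{5,1}  Σf=1+1=2
d|6:{1,2,3,6}  Σf=1+1+1+1=4
q^7  k|7↦f(k): 1:1 7:1  a_7=2
[q^8] f(8)=1,f(4)=1,f(2)=1,f(1)=1 ⇒ 4
q^9  k|9↦f(k): 9:1 3:1 1:1  a_9=3
n=10: 1·10 2·5 5·2 10·1  f→[1+1+1+1]=4
d|11:{11,1}  Σf=1+1=2
n=12: 12·1 6·2 4·3 3·4 2·6 1·12  f→[1+1+1+1+1+1]=6
n=13: 1·13 13·1  f→[1+1]=2

2, 4, 2, 4, 3, 4, 2, 6, 2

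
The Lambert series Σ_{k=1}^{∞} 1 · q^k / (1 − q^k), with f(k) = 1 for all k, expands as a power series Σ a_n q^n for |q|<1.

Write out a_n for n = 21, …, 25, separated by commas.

4, 4, 2, 8, 3

[q^21] f(1)=1,f(3)=1,f(7)=1,f(21)=1 ⇒ 4
[q^22] f(22)=1,f(11)=1,f(2)=1,f(1)=1 ⇒ 4
n=23: 1·23 23·1  f→[1+1]=2
n=24: 1·24 2·12 3·8 4·6 6·4 8·3 12·2 24·1  f→[1+1+1+1+1+1+1+1]=8
[q^25] f(1)=1,f(5)=1,f(25)=1 ⇒ 3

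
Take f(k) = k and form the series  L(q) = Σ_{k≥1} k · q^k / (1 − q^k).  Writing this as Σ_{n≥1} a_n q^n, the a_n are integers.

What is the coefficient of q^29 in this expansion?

a_29 = 30

d|29:{1,29}  Σf=1+29=30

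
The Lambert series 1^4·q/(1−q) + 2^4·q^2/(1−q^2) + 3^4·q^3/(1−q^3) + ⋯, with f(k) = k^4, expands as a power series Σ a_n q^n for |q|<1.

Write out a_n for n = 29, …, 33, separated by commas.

707282, 872644, 923522, 1118481, 1200644

d|29:{29,1}  Σf=707281+1=707282
d|30:{1,2,3,5,6,10,15,30}  Σf=1+16+81+625+1296+10000+50625+810000=872644
[q^31] f(1)=1,f(31)=923521 ⇒ 923522
n=32: 1·32 2·16 4·8 8·4 16·2 32·1  f→[1+16+256+4096+65536+1048576]=1118481
d|33:{1,3,11,33}  Σf=1+81+14641+1185921=1200644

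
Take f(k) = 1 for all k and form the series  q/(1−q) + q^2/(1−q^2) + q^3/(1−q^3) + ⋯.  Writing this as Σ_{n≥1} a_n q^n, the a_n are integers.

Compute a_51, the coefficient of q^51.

d|51:{1,3,17,51}  Σf=1+1+1+1=4

a_51 = 4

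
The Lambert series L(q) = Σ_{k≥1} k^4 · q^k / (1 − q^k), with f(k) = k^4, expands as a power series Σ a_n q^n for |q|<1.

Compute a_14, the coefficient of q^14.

a_14 = 40834

n=14: 1·14 2·7 7·2 14·1  f→[1+16+2401+38416]=40834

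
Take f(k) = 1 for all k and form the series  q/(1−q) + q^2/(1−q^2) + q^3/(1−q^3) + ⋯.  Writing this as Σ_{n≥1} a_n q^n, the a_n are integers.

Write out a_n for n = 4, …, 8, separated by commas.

d|4:{1,2,4}  Σf=1+1+1=3
n=5: 5·1 1·5  f→[1+1]=2
n=6: 6·1 3·2 2·3 1·6  f→[1+1+1+1]=4
q^7  k|7↦f(k): 7:1 1:1  a_7=2
q^8  k|8↦f(k): 1:1 2:1 4:1 8:1  a_8=4

3, 2, 4, 2, 4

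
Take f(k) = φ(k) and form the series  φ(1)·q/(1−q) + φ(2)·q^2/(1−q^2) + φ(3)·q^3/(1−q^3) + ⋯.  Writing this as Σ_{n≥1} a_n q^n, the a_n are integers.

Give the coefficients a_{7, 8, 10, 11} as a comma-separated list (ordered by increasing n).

[q^7] φ(7)=6,φ(1)=1 ⇒ 7
q^8  k|8↦φ(k): 1:1 2:1 4:2 8:4  a_8=8
q^10  k|10↦φ(k): 1:1 2:1 5:4 10:4  a_10=10
n=11: 11·1 1·11  φ→[10+1]=11

7, 8, 10, 11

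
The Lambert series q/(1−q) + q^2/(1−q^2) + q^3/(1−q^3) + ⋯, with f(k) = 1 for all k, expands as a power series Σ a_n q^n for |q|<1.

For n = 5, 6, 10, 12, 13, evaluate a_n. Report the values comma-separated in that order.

2, 4, 4, 6, 2

[q^5] f(1)=1,f(5)=1 ⇒ 2
d|6:{6,3,2,1}  Σf=1+1+1+1=4
d|10:{10,5,2,1}  Σf=1+1+1+1=4
[q^12] f(12)=1,f(6)=1,f(4)=1,f(3)=1,f(2)=1,f(1)=1 ⇒ 6
n=13: 13·1 1·13  f→[1+1]=2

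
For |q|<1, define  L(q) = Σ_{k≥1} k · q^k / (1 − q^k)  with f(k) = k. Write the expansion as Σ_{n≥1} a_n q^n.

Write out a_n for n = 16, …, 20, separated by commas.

[q^16] f(16)=16,f(8)=8,f(4)=4,f(2)=2,f(1)=1 ⇒ 31
q^17  k|17↦f(k): 1:1 17:17  a_17=18
q^18  k|18↦f(k): 18:18 9:9 6:6 3:3 2:2 1:1  a_18=39
[q^19] f(19)=19,f(1)=1 ⇒ 20
d|20:{1,2,4,5,10,20}  Σf=1+2+4+5+10+20=42

31, 18, 39, 20, 42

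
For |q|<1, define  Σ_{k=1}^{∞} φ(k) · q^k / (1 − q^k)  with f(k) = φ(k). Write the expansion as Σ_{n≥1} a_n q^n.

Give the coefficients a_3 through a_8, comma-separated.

[q^3] φ(3)=2,φ(1)=1 ⇒ 3
[q^4] φ(1)=1,φ(2)=1,φ(4)=2 ⇒ 4
n=5: 5·1 1·5  φ→[4+1]=5
q^6  k|6↦φ(k): 6:2 3:2 2:1 1:1  a_6=6
q^7  k|7↦φ(k): 1:1 7:6  a_7=7
n=8: 1·8 2·4 4·2 8·1  φ→[1+1+2+4]=8

3, 4, 5, 6, 7, 8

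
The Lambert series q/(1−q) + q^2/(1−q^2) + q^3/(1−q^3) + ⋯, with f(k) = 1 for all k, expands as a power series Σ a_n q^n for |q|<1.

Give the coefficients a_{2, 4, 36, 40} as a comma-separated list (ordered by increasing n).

d|2:{2,1}  Σf=1+1=2
q^4  k|4↦f(k): 1:1 2:1 4:1  a_4=3
n=36: 1·36 2·18 3·12 4·9 6·6 9·4 12·3 18·2 36·1  f→[1+1+1+1+1+1+1+1+1]=9
n=40: 1·40 2·20 4·10 5·8 8·5 10·4 20·2 40·1  f→[1+1+1+1+1+1+1+1]=8

2, 3, 9, 8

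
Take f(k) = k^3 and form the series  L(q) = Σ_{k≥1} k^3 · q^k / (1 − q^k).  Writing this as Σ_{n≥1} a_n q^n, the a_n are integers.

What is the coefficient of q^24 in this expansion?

[q^24] f(1)=1,f(2)=8,f(3)=27,f(4)=64,f(6)=216,f(8)=512,f(12)=1728,f(24)=13824 ⇒ 16380

a_24 = 16380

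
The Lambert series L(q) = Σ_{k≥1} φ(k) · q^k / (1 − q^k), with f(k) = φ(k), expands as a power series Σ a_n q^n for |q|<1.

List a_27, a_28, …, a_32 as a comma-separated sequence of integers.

n=27: 27·1 9·3 3·9 1·27  φ→[18+6+2+1]=27
[q^28] φ(28)=12,φ(14)=6,φ(7)=6,φ(4)=2,φ(2)=1,φ(1)=1 ⇒ 28
d|29:{29,1}  Σφ=28+1=29
d|30:{30,15,10,6,5,3,2,1}  Σφ=8+8+4+2+4+2+1+1=30
d|31:{31,1}  Σφ=30+1=31
n=32: 1·32 2·16 4·8 8·4 16·2 32·1  φ→[1+1+2+4+8+16]=32

27, 28, 29, 30, 31, 32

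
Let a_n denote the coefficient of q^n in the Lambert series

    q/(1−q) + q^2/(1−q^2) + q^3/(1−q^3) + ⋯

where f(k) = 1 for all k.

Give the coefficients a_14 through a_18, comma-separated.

4, 4, 5, 2, 6

d|14:{1,2,7,14}  Σf=1+1+1+1=4
n=15: 1·15 3·5 5·3 15·1  f→[1+1+1+1]=4
d|16:{16,8,4,2,1}  Σf=1+1+1+1+1=5
n=17: 17·1 1·17  f→[1+1]=2
[q^18] f(1)=1,f(2)=1,f(3)=1,f(6)=1,f(9)=1,f(18)=1 ⇒ 6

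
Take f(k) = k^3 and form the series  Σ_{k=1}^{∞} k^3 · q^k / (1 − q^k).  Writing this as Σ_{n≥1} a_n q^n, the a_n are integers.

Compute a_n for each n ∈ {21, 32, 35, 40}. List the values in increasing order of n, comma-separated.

9632, 37449, 43344, 73710

n=21: 1·21 3·7 7·3 21·1  f→[1+27+343+9261]=9632
q^32  k|32↦f(k): 32:32768 16:4096 8:512 4:64 2:8 1:1  a_32=37449
q^35  k|35↦f(k): 1:1 5:125 7:343 35:42875  a_35=43344
d|40:{1,2,4,5,8,10,20,40}  Σf=1+8+64+125+512+1000+8000+64000=73710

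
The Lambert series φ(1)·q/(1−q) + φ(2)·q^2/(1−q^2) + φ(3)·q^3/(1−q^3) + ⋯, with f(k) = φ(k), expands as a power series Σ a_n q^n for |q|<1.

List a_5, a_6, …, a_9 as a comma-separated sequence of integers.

q^5  k|5↦φ(k): 5:4 1:1  a_5=5
n=6: 6·1 3·2 2·3 1·6  φ→[2+2+1+1]=6
d|7:{1,7}  Σφ=1+6=7
d|8:{8,4,2,1}  Σφ=4+2+1+1=8
n=9: 9·1 3·3 1·9  φ→[6+2+1]=9

5, 6, 7, 8, 9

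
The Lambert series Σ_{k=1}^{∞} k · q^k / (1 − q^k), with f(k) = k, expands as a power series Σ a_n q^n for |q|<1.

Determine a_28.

[q^28] f(1)=1,f(2)=2,f(4)=4,f(7)=7,f(14)=14,f(28)=28 ⇒ 56

a_28 = 56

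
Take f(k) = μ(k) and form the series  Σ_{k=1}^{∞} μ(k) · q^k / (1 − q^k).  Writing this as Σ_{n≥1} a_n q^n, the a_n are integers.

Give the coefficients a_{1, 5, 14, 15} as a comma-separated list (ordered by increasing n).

1, 0, 0, 0

n=1: 1·1  μ→[1]=1
n=5: 5·1 1·5  μ→[(-1)+1]=0
n=14: 1·14 2·7 7·2 14·1  μ→[1+(-1)+(-1)+1]=0
q^15  k|15↦μ(k): 15:1 5:-1 3:-1 1:1  a_15=0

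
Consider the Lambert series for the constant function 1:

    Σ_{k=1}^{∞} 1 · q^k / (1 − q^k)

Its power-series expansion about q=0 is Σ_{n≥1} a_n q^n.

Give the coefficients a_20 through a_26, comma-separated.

6, 4, 4, 2, 8, 3, 4

q^20  k|20↦f(k): 20:1 10:1 5:1 4:1 2:1 1:1  a_20=6
[q^21] f(21)=1,f(7)=1,f(3)=1,f(1)=1 ⇒ 4
q^22  k|22↦f(k): 22:1 11:1 2:1 1:1  a_22=4
[q^23] f(23)=1,f(1)=1 ⇒ 2
q^24  k|24↦f(k): 1:1 2:1 3:1 4:1 6:1 8:1 12:1 24:1  a_24=8
d|25:{1,5,25}  Σf=1+1+1=3
n=26: 1·26 2·13 13·2 26·1  f→[1+1+1+1]=4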